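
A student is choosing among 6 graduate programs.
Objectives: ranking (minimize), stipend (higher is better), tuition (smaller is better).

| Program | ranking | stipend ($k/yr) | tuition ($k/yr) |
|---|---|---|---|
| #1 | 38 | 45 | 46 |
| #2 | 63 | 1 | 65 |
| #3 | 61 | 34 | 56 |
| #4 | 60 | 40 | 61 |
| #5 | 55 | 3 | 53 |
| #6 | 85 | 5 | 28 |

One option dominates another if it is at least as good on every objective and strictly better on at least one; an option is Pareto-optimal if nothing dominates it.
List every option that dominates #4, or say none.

#1: ranking 38≤60, stipend 45≥40, tuition 46≤61 — dominates #4.
Others (#2, #3, #5, #6) are each worse than #4 on at least one objective.

#1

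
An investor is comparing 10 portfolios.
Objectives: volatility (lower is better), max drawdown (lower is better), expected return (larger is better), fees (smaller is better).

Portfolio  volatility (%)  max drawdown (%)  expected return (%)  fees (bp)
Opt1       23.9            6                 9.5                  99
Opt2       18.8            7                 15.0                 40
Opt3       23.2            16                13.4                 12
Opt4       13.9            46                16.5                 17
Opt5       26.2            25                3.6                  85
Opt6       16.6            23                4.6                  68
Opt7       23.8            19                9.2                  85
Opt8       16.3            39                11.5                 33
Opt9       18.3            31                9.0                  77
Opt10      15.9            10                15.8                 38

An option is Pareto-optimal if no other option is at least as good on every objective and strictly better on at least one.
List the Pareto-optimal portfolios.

Opt1, Opt2, Opt3, Opt4, Opt8, Opt10

Opt1: not dominated (best max drawdown).
Opt2: not dominated.
Opt3: not dominated (best fees).
Opt4: not dominated (best volatility).
Opt5: dominated by Opt2 (volatility 18.8≤26.2, max drawdown 7≤25, expected return 15.0≥3.6, fees 40≤85).
Opt6: dominated by Opt10 (volatility 15.9≤16.6, max drawdown 10≤23, expected return 15.8≥4.6, fees 38≤68).
Opt7: dominated by Opt2 (volatility 18.8≤23.8, max drawdown 7≤19, expected return 15.0≥9.2, fees 40≤85).
Opt8: not dominated.
Opt9: dominated by Opt10 (volatility 15.9≤18.3, max drawdown 10≤31, expected return 15.8≥9.0, fees 38≤77).
Opt10: not dominated.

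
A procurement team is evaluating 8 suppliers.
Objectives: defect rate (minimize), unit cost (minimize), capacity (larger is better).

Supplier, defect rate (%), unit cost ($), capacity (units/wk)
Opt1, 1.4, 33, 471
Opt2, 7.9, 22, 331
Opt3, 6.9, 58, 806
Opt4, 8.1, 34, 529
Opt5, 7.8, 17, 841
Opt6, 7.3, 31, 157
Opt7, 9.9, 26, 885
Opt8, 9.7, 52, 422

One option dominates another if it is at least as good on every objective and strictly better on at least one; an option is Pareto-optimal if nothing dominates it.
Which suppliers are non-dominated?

Opt1: not dominated (best defect rate).
Opt2: dominated by Opt5 (defect rate 7.8≤7.9, unit cost 17≤22, capacity 841≥331).
Opt3: not dominated.
Opt4: dominated by Opt5 (defect rate 7.8≤8.1, unit cost 17≤34, capacity 841≥529).
Opt5: not dominated (best unit cost).
Opt6: not dominated.
Opt7: not dominated (best capacity).
Opt8: dominated by Opt1 (defect rate 1.4≤9.7, unit cost 33≤52, capacity 471≥422).

Opt1, Opt3, Opt5, Opt6, Opt7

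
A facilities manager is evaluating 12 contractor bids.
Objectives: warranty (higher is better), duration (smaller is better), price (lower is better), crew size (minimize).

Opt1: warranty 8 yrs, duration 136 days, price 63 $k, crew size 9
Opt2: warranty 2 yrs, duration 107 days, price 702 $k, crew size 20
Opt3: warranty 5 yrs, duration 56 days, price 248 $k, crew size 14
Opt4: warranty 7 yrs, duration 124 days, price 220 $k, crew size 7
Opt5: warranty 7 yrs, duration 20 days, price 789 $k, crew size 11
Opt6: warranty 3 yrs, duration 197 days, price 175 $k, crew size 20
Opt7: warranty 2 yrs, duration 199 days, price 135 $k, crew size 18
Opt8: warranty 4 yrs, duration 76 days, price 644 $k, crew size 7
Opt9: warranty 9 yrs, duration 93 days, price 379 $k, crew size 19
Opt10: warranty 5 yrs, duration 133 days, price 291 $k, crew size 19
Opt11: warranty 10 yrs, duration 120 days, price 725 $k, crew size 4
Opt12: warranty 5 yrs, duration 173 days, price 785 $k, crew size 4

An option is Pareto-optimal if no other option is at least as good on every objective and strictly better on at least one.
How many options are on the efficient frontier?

Opt1: not dominated (best price).
Opt2: dominated by Opt3 (warranty 5≥2, duration 56≤107, price 248≤702, crew size 14≤20).
Opt3: not dominated.
Opt4: not dominated.
Opt5: not dominated (best duration).
Opt6: dominated by Opt1 (warranty 8≥3, duration 136≤197, price 63≤175, crew size 9≤20).
Opt7: dominated by Opt1 (warranty 8≥2, duration 136≤199, price 63≤135, crew size 9≤18).
Opt8: not dominated.
Opt9: not dominated.
Opt10: dominated by Opt3 (warranty 5≥5, duration 56≤133, price 248≤291, crew size 14≤19).
Opt11: not dominated (best warranty).
Opt12: dominated by Opt11 (warranty 10≥5, duration 120≤173, price 725≤785, crew size 4≤4).
Pareto-optimal: Opt1, Opt3, Opt4, Opt5, Opt8, Opt9, Opt11 → 7.

7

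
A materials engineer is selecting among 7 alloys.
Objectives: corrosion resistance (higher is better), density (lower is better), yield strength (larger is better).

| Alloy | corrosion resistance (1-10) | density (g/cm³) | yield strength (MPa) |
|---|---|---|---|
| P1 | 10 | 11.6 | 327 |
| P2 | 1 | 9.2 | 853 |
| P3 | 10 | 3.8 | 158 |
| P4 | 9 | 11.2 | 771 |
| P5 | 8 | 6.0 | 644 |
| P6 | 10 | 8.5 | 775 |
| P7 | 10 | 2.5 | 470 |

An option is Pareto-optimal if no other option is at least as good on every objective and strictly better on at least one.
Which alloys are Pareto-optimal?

P1: dominated by P6 (corrosion resistance 10≥10, density 8.5≤11.6, yield strength 775≥327).
P2: not dominated (best yield strength).
P3: dominated by P7 (corrosion resistance 10≥10, density 2.5≤3.8, yield strength 470≥158).
P4: dominated by P6 (corrosion resistance 10≥9, density 8.5≤11.2, yield strength 775≥771).
P5: not dominated.
P6: not dominated.
P7: not dominated (best density).

P2, P5, P6, P7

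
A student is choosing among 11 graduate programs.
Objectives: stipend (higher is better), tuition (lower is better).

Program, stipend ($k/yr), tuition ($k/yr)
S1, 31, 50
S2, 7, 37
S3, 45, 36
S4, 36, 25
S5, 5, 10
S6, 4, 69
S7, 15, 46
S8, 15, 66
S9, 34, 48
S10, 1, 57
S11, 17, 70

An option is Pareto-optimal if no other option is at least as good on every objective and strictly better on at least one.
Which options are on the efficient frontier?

S1: dominated by S3 (stipend 45≥31, tuition 36≤50).
S2: dominated by S3 (stipend 45≥7, tuition 36≤37).
S3: not dominated (best stipend).
S4: not dominated.
S5: not dominated (best tuition).
S6: dominated by S1 (stipend 31≥4, tuition 50≤69).
S7: dominated by S3 (stipend 45≥15, tuition 36≤46).
S8: dominated by S1 (stipend 31≥15, tuition 50≤66).
S9: dominated by S3 (stipend 45≥34, tuition 36≤48).
S10: dominated by S1 (stipend 31≥1, tuition 50≤57).
S11: dominated by S1 (stipend 31≥17, tuition 50≤70).

S3, S4, S5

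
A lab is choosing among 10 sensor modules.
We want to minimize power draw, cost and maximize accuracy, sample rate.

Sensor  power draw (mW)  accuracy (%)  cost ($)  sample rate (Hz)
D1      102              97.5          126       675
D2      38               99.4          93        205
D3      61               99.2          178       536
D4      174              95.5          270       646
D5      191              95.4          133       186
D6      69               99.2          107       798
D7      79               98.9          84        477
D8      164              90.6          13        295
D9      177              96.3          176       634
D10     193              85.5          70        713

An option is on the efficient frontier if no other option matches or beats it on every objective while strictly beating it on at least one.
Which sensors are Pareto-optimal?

D1: dominated by D6 (power draw 69≤102, accuracy 99.2≥97.5, cost 107≤126, sample rate 798≥675).
D2: not dominated (best power draw).
D3: not dominated.
D4: dominated by D1 (power draw 102≤174, accuracy 97.5≥95.5, cost 126≤270, sample rate 675≥646).
D5: dominated by D1 (power draw 102≤191, accuracy 97.5≥95.4, cost 126≤133, sample rate 675≥186).
D6: not dominated (best sample rate).
D7: not dominated.
D8: not dominated (best cost).
D9: dominated by D1 (power draw 102≤177, accuracy 97.5≥96.3, cost 126≤176, sample rate 675≥634).
D10: not dominated.

D2, D3, D6, D7, D8, D10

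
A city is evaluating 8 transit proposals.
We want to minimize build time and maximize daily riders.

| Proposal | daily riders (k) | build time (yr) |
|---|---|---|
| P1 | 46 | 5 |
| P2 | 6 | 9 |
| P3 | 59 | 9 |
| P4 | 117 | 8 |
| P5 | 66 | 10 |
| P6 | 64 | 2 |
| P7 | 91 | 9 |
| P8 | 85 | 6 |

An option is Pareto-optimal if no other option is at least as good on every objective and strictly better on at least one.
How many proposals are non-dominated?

P1: dominated by P6 (daily riders 64≥46, build time 2≤5).
P2: dominated by P1 (daily riders 46≥6, build time 5≤9).
P3: dominated by P4 (daily riders 117≥59, build time 8≤9).
P4: not dominated (best daily riders).
P5: dominated by P4 (daily riders 117≥66, build time 8≤10).
P6: not dominated (best build time).
P7: dominated by P4 (daily riders 117≥91, build time 8≤9).
P8: not dominated.
Pareto-optimal: P4, P6, P8 → 3.

3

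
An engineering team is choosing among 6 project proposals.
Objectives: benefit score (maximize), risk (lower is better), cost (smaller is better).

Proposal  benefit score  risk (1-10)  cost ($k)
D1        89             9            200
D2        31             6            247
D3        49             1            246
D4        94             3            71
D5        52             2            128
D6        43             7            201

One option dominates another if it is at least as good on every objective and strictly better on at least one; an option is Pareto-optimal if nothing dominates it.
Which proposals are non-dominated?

D3, D4, D5

D1: dominated by D4 (benefit score 94≥89, risk 3≤9, cost 71≤200).
D2: dominated by D3 (benefit score 49≥31, risk 1≤6, cost 246≤247).
D3: not dominated (best risk).
D4: not dominated (best benefit score).
D5: not dominated.
D6: dominated by D4 (benefit score 94≥43, risk 3≤7, cost 71≤201).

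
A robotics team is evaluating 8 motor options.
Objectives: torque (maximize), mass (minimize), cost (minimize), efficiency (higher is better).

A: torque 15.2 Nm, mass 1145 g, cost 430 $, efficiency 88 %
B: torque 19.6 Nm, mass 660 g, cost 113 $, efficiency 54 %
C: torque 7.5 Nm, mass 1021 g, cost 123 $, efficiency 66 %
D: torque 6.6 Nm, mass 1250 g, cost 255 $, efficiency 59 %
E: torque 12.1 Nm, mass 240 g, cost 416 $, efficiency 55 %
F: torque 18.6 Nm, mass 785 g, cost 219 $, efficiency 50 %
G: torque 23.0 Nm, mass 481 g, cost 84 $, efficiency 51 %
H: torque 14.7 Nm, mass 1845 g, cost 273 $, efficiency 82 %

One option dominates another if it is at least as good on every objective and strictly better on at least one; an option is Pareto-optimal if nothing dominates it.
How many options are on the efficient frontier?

A: not dominated (best efficiency).
B: not dominated.
C: not dominated.
D: dominated by C (torque 7.5≥6.6, mass 1021≤1250, cost 123≤255, efficiency 66≥59).
E: not dominated (best mass).
F: dominated by B (torque 19.6≥18.6, mass 660≤785, cost 113≤219, efficiency 54≥50).
G: not dominated (best torque).
H: not dominated.
Pareto-optimal: A, B, C, E, G, H → 6.

6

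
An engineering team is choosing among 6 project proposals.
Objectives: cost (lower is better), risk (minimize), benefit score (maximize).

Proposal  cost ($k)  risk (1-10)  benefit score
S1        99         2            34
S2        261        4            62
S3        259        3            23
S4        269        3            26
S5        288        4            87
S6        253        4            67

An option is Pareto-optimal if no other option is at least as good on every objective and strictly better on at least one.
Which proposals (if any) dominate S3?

S1

S1: cost 99≤259, risk 2≤3, benefit score 34≥23 — dominates S3.
Others (S2, S4, S5, S6) are each worse than S3 on at least one objective.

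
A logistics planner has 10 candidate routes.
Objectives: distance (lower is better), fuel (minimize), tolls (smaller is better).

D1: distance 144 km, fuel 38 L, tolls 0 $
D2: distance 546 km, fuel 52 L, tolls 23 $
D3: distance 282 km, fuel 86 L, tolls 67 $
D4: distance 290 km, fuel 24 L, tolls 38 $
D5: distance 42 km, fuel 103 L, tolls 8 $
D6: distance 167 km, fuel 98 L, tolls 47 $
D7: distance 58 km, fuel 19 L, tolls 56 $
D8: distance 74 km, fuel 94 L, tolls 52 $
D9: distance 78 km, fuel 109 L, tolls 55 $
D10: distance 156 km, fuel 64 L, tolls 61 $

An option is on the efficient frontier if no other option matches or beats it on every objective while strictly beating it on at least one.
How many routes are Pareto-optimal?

D1: not dominated (best tolls).
D2: dominated by D1 (distance 144≤546, fuel 38≤52, tolls 0≤23).
D3: dominated by D1 (distance 144≤282, fuel 38≤86, tolls 0≤67).
D4: not dominated.
D5: not dominated (best distance).
D6: dominated by D1 (distance 144≤167, fuel 38≤98, tolls 0≤47).
D7: not dominated (best fuel).
D8: not dominated.
D9: dominated by D5 (distance 42≤78, fuel 103≤109, tolls 8≤55).
D10: dominated by D1 (distance 144≤156, fuel 38≤64, tolls 0≤61).
Pareto-optimal: D1, D4, D5, D7, D8 → 5.

5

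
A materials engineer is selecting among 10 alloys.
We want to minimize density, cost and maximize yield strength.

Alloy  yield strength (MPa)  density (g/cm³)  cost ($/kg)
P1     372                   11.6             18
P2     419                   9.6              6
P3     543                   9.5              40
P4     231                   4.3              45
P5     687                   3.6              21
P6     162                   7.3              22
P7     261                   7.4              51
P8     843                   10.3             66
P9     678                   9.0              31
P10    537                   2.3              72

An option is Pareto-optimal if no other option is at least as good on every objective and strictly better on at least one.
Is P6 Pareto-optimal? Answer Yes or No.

No

P5 vs P6: yield strength 687≥162, density 3.6≤7.3, cost 21≤22 — P5 is at least as good on every objective and strictly better on at least one, so P5 dominates P6.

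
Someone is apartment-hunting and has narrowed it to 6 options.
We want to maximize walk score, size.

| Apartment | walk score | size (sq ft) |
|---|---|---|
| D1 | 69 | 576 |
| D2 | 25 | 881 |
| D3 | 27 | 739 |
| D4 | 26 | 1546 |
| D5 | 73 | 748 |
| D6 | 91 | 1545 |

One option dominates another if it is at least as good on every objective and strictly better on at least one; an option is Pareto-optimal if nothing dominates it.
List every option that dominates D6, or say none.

D1: worse on walk score (69 vs 91).
D2: worse on walk score (25 vs 91).
D3: worse on walk score (27 vs 91).
D4: worse on walk score (26 vs 91).
D5: worse on walk score (73 vs 91).
No option dominates D6.

none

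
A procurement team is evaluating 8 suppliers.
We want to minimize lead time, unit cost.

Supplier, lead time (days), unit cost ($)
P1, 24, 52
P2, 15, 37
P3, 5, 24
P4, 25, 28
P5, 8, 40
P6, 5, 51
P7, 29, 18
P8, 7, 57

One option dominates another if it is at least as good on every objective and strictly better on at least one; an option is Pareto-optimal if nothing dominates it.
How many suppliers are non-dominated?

P1: dominated by P2 (lead time 15≤24, unit cost 37≤52).
P2: dominated by P3 (lead time 5≤15, unit cost 24≤37).
P3: not dominated.
P4: dominated by P3 (lead time 5≤25, unit cost 24≤28).
P5: dominated by P3 (lead time 5≤8, unit cost 24≤40).
P6: dominated by P3 (lead time 5≤5, unit cost 24≤51).
P7: not dominated (best unit cost).
P8: dominated by P3 (lead time 5≤7, unit cost 24≤57).
Pareto-optimal: P3, P7 → 2.

2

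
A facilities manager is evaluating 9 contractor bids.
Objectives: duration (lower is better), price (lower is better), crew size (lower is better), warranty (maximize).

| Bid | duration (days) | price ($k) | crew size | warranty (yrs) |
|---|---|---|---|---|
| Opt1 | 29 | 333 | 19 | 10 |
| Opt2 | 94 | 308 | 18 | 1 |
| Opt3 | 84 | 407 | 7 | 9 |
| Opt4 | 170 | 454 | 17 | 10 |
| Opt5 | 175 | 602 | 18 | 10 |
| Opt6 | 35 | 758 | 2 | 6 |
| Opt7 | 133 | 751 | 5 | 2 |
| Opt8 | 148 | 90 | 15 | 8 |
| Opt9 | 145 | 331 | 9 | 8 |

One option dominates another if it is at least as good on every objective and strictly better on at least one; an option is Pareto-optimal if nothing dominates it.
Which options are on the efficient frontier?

Opt1, Opt2, Opt3, Opt4, Opt6, Opt7, Opt8, Opt9

Opt1: not dominated (best duration).
Opt2: not dominated.
Opt3: not dominated.
Opt4: not dominated.
Opt5: dominated by Opt4 (duration 170≤175, price 454≤602, crew size 17≤18, warranty 10≥10).
Opt6: not dominated (best crew size).
Opt7: not dominated.
Opt8: not dominated (best price).
Opt9: not dominated.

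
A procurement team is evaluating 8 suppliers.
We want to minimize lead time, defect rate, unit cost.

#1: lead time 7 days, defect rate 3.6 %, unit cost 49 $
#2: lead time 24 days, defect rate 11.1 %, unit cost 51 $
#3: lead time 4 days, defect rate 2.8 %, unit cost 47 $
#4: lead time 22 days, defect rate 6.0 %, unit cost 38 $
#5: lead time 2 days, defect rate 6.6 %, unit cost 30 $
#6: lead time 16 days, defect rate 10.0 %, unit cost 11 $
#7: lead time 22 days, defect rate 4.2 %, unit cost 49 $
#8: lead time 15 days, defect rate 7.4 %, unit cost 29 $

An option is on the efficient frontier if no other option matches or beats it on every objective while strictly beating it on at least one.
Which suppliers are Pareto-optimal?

#1: dominated by #3 (lead time 4≤7, defect rate 2.8≤3.6, unit cost 47≤49).
#2: dominated by #1 (lead time 7≤24, defect rate 3.6≤11.1, unit cost 49≤51).
#3: not dominated (best defect rate).
#4: not dominated.
#5: not dominated (best lead time).
#6: not dominated (best unit cost).
#7: dominated by #1 (lead time 7≤22, defect rate 3.6≤4.2, unit cost 49≤49).
#8: not dominated.

#3, #4, #5, #6, #8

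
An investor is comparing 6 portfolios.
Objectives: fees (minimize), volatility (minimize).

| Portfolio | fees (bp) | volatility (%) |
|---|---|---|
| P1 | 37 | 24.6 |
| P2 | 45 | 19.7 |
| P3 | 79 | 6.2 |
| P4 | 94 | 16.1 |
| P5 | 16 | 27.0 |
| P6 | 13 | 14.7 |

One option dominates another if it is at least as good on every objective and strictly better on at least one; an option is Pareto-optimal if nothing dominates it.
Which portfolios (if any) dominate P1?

P6

P6: fees 13≤37, volatility 14.7≤24.6 — dominates P1.
Others (P2, P3, P4, P5) are each worse than P1 on at least one objective.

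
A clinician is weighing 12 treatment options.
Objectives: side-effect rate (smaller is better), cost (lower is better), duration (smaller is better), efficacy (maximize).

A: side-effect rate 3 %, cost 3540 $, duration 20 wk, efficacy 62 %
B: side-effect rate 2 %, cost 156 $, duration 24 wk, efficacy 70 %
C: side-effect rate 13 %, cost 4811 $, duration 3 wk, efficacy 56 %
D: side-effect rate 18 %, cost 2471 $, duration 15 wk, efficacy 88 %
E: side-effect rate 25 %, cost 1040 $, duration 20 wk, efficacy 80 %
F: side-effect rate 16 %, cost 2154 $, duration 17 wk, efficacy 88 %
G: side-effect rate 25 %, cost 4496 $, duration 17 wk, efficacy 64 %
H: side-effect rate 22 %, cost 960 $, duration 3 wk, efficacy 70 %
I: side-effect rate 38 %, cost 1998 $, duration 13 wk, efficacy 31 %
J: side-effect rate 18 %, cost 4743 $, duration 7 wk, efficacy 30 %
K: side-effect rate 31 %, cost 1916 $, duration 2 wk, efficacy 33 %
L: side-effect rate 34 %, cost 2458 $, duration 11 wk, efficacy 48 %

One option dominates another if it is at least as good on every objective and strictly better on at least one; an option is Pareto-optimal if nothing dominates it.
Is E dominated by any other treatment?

No

A: worse on cost (3540 vs 1040).
B: worse on duration (24 vs 20).
C: worse on cost (4811 vs 1040).
D: worse on cost (2471 vs 1040).
F: worse on cost (2154 vs 1040).
G: worse on cost (4496 vs 1040).
H: worse on efficacy (70 vs 80).
I: worse on side-effect rate (38 vs 25).
J: worse on cost (4743 vs 1040).
K: worse on side-effect rate (31 vs 25).
L: worse on side-effect rate (34 vs 25).
No option is at least as good as E on every objective and strictly better on one.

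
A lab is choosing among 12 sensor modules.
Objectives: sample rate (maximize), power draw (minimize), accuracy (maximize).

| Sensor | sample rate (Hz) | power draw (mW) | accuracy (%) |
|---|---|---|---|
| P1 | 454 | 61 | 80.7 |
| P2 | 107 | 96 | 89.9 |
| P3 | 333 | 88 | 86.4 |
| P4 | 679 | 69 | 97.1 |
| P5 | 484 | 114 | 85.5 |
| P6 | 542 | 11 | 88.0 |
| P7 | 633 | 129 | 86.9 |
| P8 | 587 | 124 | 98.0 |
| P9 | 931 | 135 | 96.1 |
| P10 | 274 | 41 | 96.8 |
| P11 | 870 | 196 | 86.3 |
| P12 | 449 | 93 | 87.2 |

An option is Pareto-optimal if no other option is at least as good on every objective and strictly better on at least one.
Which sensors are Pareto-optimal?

P1: dominated by P6 (sample rate 542≥454, power draw 11≤61, accuracy 88.0≥80.7).
P2: dominated by P4 (sample rate 679≥107, power draw 69≤96, accuracy 97.1≥89.9).
P3: dominated by P4 (sample rate 679≥333, power draw 69≤88, accuracy 97.1≥86.4).
P4: not dominated.
P5: dominated by P4 (sample rate 679≥484, power draw 69≤114, accuracy 97.1≥85.5).
P6: not dominated (best power draw).
P7: dominated by P4 (sample rate 679≥633, power draw 69≤129, accuracy 97.1≥86.9).
P8: not dominated (best accuracy).
P9: not dominated (best sample rate).
P10: not dominated.
P11: dominated by P9 (sample rate 931≥870, power draw 135≤196, accuracy 96.1≥86.3).
P12: dominated by P4 (sample rate 679≥449, power draw 69≤93, accuracy 97.1≥87.2).

P4, P6, P8, P9, P10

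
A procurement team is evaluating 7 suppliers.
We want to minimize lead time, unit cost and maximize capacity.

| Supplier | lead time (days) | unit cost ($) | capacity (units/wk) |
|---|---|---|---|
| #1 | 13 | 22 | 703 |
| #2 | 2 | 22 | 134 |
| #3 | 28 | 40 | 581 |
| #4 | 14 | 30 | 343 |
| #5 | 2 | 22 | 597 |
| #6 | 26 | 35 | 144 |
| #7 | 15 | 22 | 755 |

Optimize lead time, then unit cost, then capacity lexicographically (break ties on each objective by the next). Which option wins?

#5

First minimize lead time: best is 2, kept {#2, #5}.
Then minimize unit cost: best is 22, kept {#2, #5}.
Then maximize capacity: best is 597, kept {#5}.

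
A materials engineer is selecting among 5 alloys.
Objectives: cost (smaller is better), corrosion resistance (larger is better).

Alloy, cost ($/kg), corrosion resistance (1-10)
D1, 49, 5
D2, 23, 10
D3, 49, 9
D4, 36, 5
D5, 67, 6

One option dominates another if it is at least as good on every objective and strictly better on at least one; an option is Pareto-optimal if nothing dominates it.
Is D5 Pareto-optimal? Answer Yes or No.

No

D2 vs D5: cost 23≤67, corrosion resistance 10≥6 — D2 is at least as good on every objective and strictly better on at least one, so D2 dominates D5.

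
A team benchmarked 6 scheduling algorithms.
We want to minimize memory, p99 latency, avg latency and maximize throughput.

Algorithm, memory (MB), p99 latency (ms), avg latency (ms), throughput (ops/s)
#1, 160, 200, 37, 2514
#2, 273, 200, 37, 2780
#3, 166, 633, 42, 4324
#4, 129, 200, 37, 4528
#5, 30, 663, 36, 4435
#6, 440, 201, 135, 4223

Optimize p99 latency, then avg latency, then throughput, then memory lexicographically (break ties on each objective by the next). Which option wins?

First minimize p99 latency: best is 200, kept {#1, #2, #4}.
Then minimize avg latency: best is 37, kept {#1, #2, #4}.
Then maximize throughput: best is 4528, kept {#4}.

#4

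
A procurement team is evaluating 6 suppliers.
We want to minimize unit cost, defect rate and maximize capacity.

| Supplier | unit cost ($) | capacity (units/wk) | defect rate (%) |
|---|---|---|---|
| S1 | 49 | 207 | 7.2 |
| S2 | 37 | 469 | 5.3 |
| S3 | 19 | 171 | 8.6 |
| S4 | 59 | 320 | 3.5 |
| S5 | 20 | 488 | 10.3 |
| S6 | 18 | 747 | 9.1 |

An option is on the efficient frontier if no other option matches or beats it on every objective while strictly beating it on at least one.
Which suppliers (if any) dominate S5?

S6: unit cost 18≤20, capacity 747≥488, defect rate 9.1≤10.3 — dominates S5.
Others (S1, S2, S3, S4) are each worse than S5 on at least one objective.

S6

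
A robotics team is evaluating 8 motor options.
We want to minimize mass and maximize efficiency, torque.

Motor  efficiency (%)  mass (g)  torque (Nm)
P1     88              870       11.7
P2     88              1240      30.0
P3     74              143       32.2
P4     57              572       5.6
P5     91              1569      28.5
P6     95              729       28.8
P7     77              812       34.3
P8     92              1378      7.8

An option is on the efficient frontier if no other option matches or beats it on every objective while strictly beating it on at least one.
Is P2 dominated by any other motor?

No

P1: worse on torque (11.7 vs 30.0).
P3: worse on efficiency (74 vs 88).
P4: worse on efficiency (57 vs 88).
P5: worse on mass (1569 vs 1240).
P6: worse on torque (28.8 vs 30.0).
P7: worse on efficiency (77 vs 88).
P8: worse on mass (1378 vs 1240).
No option is at least as good as P2 on every objective and strictly better on one.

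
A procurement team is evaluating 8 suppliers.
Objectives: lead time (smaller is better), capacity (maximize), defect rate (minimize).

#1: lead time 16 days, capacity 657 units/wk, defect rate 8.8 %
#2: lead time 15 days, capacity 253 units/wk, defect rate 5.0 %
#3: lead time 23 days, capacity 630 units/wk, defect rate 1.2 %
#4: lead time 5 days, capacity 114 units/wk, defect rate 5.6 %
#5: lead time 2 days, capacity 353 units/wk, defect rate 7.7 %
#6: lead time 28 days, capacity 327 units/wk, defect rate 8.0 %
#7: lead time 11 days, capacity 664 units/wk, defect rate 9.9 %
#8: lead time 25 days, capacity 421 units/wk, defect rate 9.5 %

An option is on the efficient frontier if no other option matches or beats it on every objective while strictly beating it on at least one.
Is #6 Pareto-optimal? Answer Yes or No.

#3 vs #6: lead time 23≤28, capacity 630≥327, defect rate 1.2≤8.0 — #3 is at least as good on every objective and strictly better on at least one, so #3 dominates #6.

No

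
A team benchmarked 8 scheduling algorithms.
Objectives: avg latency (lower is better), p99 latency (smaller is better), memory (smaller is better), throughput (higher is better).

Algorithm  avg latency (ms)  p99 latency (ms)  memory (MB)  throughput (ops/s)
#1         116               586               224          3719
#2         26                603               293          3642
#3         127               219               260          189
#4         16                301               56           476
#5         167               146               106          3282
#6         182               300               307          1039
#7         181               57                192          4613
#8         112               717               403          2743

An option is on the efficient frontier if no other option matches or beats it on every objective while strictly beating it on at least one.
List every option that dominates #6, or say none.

#5: avg latency 167≤182, p99 latency 146≤300, memory 106≤307, throughput 3282≥1039 — dominates #6.
#7: avg latency 181≤182, p99 latency 57≤300, memory 192≤307, throughput 4613≥1039 — dominates #6.
Others (#1, #2, #3, #4, #8) are each worse than #6 on at least one objective.

#5, #7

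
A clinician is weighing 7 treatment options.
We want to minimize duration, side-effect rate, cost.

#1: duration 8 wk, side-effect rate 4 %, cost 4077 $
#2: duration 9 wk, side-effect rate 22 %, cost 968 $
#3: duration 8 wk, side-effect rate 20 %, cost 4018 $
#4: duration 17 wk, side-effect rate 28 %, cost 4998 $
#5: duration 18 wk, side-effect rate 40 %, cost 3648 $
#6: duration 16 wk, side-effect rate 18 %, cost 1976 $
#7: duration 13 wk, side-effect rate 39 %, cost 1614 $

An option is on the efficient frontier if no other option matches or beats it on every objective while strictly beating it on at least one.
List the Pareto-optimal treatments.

#1: not dominated (best side-effect rate).
#2: not dominated (best cost).
#3: not dominated.
#4: dominated by #1 (duration 8≤17, side-effect rate 4≤28, cost 4077≤4998).
#5: dominated by #2 (duration 9≤18, side-effect rate 22≤40, cost 968≤3648).
#6: not dominated.
#7: dominated by #2 (duration 9≤13, side-effect rate 22≤39, cost 968≤1614).

#1, #2, #3, #6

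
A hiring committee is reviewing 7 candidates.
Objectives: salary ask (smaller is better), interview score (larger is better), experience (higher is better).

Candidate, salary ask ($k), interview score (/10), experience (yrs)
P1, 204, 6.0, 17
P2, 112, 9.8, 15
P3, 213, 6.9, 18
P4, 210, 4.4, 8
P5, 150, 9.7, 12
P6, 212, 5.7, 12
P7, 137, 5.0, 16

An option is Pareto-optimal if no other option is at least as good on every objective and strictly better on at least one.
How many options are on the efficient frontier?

4

P1: not dominated.
P2: not dominated (best salary ask).
P3: not dominated (best experience).
P4: dominated by P1 (salary ask 204≤210, interview score 6.0≥4.4, experience 17≥8).
P5: dominated by P2 (salary ask 112≤150, interview score 9.8≥9.7, experience 15≥12).
P6: dominated by P1 (salary ask 204≤212, interview score 6.0≥5.7, experience 17≥12).
P7: not dominated.
Pareto-optimal: P1, P2, P3, P7 → 4.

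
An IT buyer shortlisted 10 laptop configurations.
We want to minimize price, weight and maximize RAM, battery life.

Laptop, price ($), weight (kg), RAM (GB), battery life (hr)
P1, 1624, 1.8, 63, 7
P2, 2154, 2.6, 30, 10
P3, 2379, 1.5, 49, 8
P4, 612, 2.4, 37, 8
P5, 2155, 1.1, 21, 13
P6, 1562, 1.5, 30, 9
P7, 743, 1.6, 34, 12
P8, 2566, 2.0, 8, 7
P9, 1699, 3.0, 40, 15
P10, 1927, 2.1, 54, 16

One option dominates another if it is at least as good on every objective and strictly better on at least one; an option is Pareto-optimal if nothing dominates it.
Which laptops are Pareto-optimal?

P1: not dominated (best RAM).
P2: dominated by P7 (price 743≤2154, weight 1.6≤2.6, RAM 34≥30, battery life 12≥10).
P3: not dominated.
P4: not dominated (best price).
P5: not dominated (best weight).
P6: not dominated.
P7: not dominated.
P8: dominated by P1 (price 1624≤2566, weight 1.8≤2.0, RAM 63≥8, battery life 7≥7).
P9: not dominated.
P10: not dominated (best battery life).

P1, P3, P4, P5, P6, P7, P9, P10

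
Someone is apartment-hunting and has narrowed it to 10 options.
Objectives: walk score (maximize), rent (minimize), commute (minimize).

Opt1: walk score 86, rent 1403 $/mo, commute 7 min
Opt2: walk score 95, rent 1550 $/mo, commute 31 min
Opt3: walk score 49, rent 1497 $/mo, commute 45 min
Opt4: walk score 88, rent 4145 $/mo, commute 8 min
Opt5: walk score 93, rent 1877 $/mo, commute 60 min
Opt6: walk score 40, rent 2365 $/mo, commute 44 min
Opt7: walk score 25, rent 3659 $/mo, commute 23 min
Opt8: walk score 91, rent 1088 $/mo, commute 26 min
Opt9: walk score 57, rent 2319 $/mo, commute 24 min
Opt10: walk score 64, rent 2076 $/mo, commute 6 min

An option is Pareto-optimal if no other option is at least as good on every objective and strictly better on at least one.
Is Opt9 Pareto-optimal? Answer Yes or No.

No

Opt1 vs Opt9: walk score 86≥57, rent 1403≤2319, commute 7≤24 — Opt1 is at least as good on every objective and strictly better on at least one, so Opt1 dominates Opt9.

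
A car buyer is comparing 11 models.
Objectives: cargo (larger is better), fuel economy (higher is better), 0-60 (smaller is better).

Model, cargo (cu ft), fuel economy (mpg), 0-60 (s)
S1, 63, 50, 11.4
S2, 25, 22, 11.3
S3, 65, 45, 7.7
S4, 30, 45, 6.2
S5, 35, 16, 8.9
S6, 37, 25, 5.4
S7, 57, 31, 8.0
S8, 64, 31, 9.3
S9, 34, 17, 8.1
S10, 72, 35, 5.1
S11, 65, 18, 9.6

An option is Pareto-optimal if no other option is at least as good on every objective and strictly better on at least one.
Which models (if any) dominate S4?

none

S1: worse on 0-60 (11.4 vs 6.2).
S2: worse on cargo (25 vs 30).
S3: worse on 0-60 (7.7 vs 6.2).
S5: worse on fuel economy (16 vs 45).
S6: worse on fuel economy (25 vs 45).
S7: worse on fuel economy (31 vs 45).
S8: worse on fuel economy (31 vs 45).
S9: worse on fuel economy (17 vs 45).
S10: worse on fuel economy (35 vs 45).
S11: worse on fuel economy (18 vs 45).
No option dominates S4.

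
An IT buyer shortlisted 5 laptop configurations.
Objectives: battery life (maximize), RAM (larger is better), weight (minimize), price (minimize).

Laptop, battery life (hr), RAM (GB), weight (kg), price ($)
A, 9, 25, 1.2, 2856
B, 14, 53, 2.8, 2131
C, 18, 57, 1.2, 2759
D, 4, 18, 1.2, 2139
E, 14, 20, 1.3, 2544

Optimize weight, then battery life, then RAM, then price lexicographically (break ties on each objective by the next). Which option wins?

C

First minimize weight: best is 1.2, kept {A, C, D}.
Then maximize battery life: best is 18, kept {C}.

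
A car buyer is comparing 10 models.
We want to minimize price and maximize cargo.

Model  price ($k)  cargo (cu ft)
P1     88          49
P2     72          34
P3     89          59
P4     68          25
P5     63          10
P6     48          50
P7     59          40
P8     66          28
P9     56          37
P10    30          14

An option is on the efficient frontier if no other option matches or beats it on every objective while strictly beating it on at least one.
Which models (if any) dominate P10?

P1: worse on price (88 vs 30).
P2: worse on price (72 vs 30).
P3: worse on price (89 vs 30).
P4: worse on price (68 vs 30).
P5: worse on price (63 vs 30).
P6: worse on price (48 vs 30).
P7: worse on price (59 vs 30).
P8: worse on price (66 vs 30).
P9: worse on price (56 vs 30).
No option dominates P10.

none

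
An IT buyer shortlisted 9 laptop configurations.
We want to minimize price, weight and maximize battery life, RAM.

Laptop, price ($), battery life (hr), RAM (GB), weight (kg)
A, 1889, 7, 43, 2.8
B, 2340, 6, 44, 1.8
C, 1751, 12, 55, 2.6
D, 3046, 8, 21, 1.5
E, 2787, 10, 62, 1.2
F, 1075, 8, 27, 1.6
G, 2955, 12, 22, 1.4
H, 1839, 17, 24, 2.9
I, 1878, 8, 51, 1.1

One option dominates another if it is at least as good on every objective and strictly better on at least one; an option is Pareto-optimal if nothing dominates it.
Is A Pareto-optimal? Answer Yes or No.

C vs A: price 1751≤1889, battery life 12≥7, RAM 55≥43, weight 2.6≤2.8 — C is at least as good on every objective and strictly better on at least one, so C dominates A.

No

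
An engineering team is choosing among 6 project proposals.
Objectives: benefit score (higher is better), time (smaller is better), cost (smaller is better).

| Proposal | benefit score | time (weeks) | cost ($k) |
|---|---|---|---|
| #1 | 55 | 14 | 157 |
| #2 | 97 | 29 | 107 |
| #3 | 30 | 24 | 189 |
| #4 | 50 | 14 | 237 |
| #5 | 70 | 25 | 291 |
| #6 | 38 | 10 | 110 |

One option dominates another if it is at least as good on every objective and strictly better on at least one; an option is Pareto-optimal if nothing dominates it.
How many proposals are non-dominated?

#1: not dominated.
#2: not dominated (best benefit score).
#3: dominated by #1 (benefit score 55≥30, time 14≤24, cost 157≤189).
#4: dominated by #1 (benefit score 55≥50, time 14≤14, cost 157≤237).
#5: not dominated.
#6: not dominated (best time).
Pareto-optimal: #1, #2, #5, #6 → 4.

4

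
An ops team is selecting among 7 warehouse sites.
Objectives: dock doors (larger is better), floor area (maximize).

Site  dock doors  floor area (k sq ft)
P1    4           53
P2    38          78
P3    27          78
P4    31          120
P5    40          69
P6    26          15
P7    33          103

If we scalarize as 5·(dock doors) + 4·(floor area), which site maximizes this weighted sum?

P4

P1: 5·4 + 4·53 = 232
P2: 5·38 + 4·78 = 502
P3: 5·27 + 4·78 = 447
P4: 5·31 + 4·120 = 635
P5: 5·40 + 4·69 = 476
P6: 5·26 + 4·15 = 190
P7: 5·33 + 4·103 = 577
Highest: P4 at 635.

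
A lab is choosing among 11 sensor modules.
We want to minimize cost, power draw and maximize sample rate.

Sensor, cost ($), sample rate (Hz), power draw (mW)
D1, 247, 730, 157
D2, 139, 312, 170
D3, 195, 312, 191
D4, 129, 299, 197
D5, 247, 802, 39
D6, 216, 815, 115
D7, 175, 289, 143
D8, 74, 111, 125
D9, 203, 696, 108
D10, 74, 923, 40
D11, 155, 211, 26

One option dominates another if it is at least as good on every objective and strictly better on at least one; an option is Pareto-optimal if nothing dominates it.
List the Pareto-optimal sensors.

D5, D10, D11

D1: dominated by D5 (cost 247≤247, sample rate 802≥730, power draw 39≤157).
D2: dominated by D10 (cost 74≤139, sample rate 923≥312, power draw 40≤170).
D3: dominated by D2 (cost 139≤195, sample rate 312≥312, power draw 170≤191).
D4: dominated by D10 (cost 74≤129, sample rate 923≥299, power draw 40≤197).
D5: not dominated.
D6: dominated by D10 (cost 74≤216, sample rate 923≥815, power draw 40≤115).
D7: dominated by D10 (cost 74≤175, sample rate 923≥289, power draw 40≤143).
D8: dominated by D10 (cost 74≤74, sample rate 923≥111, power draw 40≤125).
D9: dominated by D10 (cost 74≤203, sample rate 923≥696, power draw 40≤108).
D10: not dominated (best sample rate).
D11: not dominated (best power draw).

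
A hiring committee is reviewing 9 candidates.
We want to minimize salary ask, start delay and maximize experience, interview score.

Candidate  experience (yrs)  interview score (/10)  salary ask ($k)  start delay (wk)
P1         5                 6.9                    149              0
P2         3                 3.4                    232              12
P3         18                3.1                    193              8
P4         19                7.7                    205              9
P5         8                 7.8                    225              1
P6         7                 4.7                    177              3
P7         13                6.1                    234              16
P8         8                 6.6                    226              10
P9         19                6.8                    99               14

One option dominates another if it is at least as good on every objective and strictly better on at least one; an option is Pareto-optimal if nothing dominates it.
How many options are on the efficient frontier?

P1: not dominated (best start delay).
P2: dominated by P1 (experience 5≥3, interview score 6.9≥3.4, salary ask 149≤232, start delay 0≤12).
P3: not dominated.
P4: not dominated.
P5: not dominated (best interview score).
P6: not dominated.
P7: dominated by P4 (experience 19≥13, interview score 7.7≥6.1, salary ask 205≤234, start delay 9≤16).
P8: dominated by P4 (experience 19≥8, interview score 7.7≥6.6, salary ask 205≤226, start delay 9≤10).
P9: not dominated (best salary ask).
Pareto-optimal: P1, P3, P4, P5, P6, P9 → 6.

6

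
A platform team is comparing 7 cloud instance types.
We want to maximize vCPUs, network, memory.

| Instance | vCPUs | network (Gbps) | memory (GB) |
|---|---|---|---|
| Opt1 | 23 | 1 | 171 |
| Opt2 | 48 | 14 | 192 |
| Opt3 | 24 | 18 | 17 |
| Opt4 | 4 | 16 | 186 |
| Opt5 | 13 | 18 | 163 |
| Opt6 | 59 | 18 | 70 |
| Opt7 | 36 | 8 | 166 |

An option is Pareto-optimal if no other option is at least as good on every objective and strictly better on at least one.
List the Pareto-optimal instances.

Opt2, Opt4, Opt5, Opt6

Opt1: dominated by Opt2 (vCPUs 48≥23, network 14≥1, memory 192≥171).
Opt2: not dominated (best memory).
Opt3: dominated by Opt6 (vCPUs 59≥24, network 18≥18, memory 70≥17).
Opt4: not dominated.
Opt5: not dominated.
Opt6: not dominated (best vCPUs).
Opt7: dominated by Opt2 (vCPUs 48≥36, network 14≥8, memory 192≥166).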